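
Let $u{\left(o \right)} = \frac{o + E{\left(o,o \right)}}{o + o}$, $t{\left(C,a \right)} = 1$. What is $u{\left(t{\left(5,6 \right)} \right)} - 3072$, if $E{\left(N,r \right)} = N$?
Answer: $-3071$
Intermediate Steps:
$u{\left(o \right)} = 1$ ($u{\left(o \right)} = \frac{o + o}{o + o} = \frac{2 o}{2 o} = 2 o \frac{1}{2 o} = 1$)
$u{\left(t{\left(5,6 \right)} \right)} - 3072 = 1 - 3072 = -3071$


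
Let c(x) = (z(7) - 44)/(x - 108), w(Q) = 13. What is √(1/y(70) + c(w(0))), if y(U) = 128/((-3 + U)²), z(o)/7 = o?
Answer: √3236194/304 ≈ 5.9176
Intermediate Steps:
z(o) = 7*o
y(U) = 128/(-3 + U)²
c(x) = 5/(-108 + x) (c(x) = (7*7 - 44)/(x - 108) = (49 - 44)/(-108 + x) = 5/(-108 + x))
√(1/y(70) + c(w(0))) = √(1/(128/(-3 + 70)²) + 5/(-108 + 13)) = √(1/(128/67²) + 5/(-95)) = √(1/(128*(1/4489)) + 5*(-1/95)) = √(1/(128/4489) - 1/19) = √(4489/128 - 1/19) = √(85163/2432) = √3236194/304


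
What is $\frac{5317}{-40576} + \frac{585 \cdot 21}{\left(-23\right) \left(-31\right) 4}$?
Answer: $\frac{120828019}{28930688} \approx 4.1765$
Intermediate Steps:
$\frac{5317}{-40576} + \frac{585 \cdot 21}{\left(-23\right) \left(-31\right) 4} = 5317 \left(- \frac{1}{40576}\right) + \frac{12285}{713 \cdot 4} = - \frac{5317}{40576} + \frac{12285}{2852} = \frac{120828019}{28930688}$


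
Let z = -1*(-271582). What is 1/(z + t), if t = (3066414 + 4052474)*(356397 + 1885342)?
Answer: 1/15958689137814 ≈ 6.2662e-14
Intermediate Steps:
z = 271582
t = 15958688866232 (t = 7118888*2241739 = 15958688866232)
1/(z + t) = 1/(271582 + 15958688866232) = 1/15958689137814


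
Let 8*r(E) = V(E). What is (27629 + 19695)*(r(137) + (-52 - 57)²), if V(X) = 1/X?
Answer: 154058277487/274 ≈ 5.6226e+8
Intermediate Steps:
V(X) = 1/X
r(E) = 1/(8*E)
(27629 + 19695)*(r(137) + (-52 - 57)²) = (27629 + 19695)*((⅛)/137 + (-52 - 57)²) = 47324*((⅛)*(1/137) + (-109)²) = 47324*(1/1096 + 11881) = 47324*(13021577/1096) = 154058277487/274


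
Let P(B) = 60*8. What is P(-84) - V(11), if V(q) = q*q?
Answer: 359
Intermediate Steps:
P(B) = 480
V(q) = q²
P(-84) - V(11) = 480 - 1*11² = 480 - 1*121 = 480 - 121 = 359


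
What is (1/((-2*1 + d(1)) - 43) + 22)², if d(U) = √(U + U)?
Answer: 1976780523/4092529 - 88922*√2/4092529 ≈ 482.99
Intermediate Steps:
d(U) = √2*√U (d(U) = √(2*U) = √2*√U)
(1/((-2*1 + d(1)) - 43) + 22)² = (1/((-2*1 + √2*√1) - 43) + 22)² = (1/((-2 + √2*1) - 43) + 22)² = (1/((-2 + √2) - 43) + 22)² = (1/(-45 + √2) + 22)² = (22 + 1/(-45 + √2))²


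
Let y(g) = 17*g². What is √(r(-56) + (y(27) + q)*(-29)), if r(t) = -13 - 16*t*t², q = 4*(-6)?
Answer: √2451142 ≈ 1565.6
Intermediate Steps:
q = -24
r(t) = -13 - 16*t³
√(r(-56) + (y(27) + q)*(-29)) = √((-13 - 16*(-56)³) + (17*27² - 24)*(-29)) = √((-13 - 16*(-175616)) + (17*729 - 24)*(-29)) = √((-13 + 2809856) + (12393 - 24)*(-29)) = √(2809843 + 12369*(-29)) = √(2809843 - 358701) = √2451142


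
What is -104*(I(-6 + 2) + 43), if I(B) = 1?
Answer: -4576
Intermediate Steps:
-104*(I(-6 + 2) + 43) = -104*(1 + 43) = -104*44 = -4576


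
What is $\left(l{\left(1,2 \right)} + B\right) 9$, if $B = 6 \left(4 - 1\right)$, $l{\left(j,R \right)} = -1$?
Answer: $153$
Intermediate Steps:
$B = 18$ ($B = 6 \cdot 3 = 18$)
$\left(l{\left(1,2 \right)} + B\right) 9 = \left(-1 + 18\right) 9 = 17 \cdot 9 = 153$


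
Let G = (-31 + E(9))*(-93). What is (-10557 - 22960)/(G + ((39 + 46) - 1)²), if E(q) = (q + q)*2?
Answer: -33517/6591 ≈ -5.0853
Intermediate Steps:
E(q) = 4*q (E(q) = (2*q)*2 = 4*q)
G = -465 (G = (-31 + 4*9)*(-93) = (-31 + 36)*(-93) = 5*(-93) = -465)
(-10557 - 22960)/(G + ((39 + 46) - 1)²) = (-10557 - 22960)/(-465 + ((39 + 46) - 1)²) = -33517/(-465 + (85 - 1)²) = -33517/(-465 + 84²) = -33517/(-465 + 7056) = -33517/6591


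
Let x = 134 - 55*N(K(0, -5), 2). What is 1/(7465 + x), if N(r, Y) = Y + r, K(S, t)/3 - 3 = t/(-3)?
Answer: 1/6719 ≈ 0.00014883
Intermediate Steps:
K(S, t) = 9 - t (K(S, t) = 9 + 3*(t/(-3)) = 9 + 3*(t*(-⅓)) = 9 + 3*(-t/3) = 9 - t)
x = -746 (x = 134 - 55*(2 + (9 - 1*(-5))) = 134 - 55*(2 + (9 + 5)) = 134 - 55*(2 + 14) = 134 - 55*16 = 134 - 880 = -746)
1/(7465 + x) = 1/(7465 - 746) = 1/6719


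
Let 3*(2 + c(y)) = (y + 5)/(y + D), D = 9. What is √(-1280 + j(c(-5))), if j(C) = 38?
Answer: 3*I*√138 ≈ 35.242*I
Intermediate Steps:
c(y) = -2 + (5 + y)/(3*(9 + y)) (c(y) = -2 + ((y + 5)/(y + 9))/3 = -2 + ((5 + y)/(9 + y))/3 = -2 + (5 + y)/(3*(9 + y)))
√(-1280 + j(c(-5))) = √(-1280 + 38) = √(-1242) = 3*I*√138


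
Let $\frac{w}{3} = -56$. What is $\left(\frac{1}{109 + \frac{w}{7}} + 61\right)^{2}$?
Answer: $\frac{26894596}{7225} \approx 3722.4$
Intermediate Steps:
$w = -168$ ($w = 3 \left(-56\right) = -168$)
$\left(\frac{1}{109 + \frac{w}{7}} + 61\right)^{2} = \left(\frac{1}{109 - \frac{168}{7}} + 61\right)^{2} = \left(\frac{1}{109 - 24} + 61\right)^{2} = \left(\frac{1}{85} + 61\right)^{2} = \left(\frac{5186}{85}\right)^{2} = \frac{26894596}{7225}$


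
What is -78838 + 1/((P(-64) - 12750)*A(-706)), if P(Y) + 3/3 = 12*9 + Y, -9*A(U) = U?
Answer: -707266893005/8971142 ≈ -78838.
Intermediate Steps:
A(U) = -U/9
P(Y) = 107 + Y (P(Y) = -1 + (12*9 + Y) = -1 + (108 + Y) = 107 + Y)
-78838 + 1/((P(-64) - 12750)*A(-706)) = -78838 + 1/(((107 - 64) - 12750)*((-1/9*(-706)))) = -78838 + 1/((43 - 12750)*(706/9)) = -78838 + (9/706)/(-12707) = -78838 - 1/12707*9/706 = -78838 - 9/8971142 = -707266893005/8971142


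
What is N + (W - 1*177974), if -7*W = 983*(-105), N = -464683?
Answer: -627912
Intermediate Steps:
W = 14745 (W = -983*(-105)/7 = -1/7*(-103215) = 14745)
N + (W - 1*177974) = -464683 + (14745 - 1*177974) = -464683 + (14745 - 177974) = -464683 - 163229 = -627912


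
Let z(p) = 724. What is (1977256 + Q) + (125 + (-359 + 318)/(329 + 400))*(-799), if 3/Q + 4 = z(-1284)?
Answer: 109491480883/58320 ≈ 1.8774e+6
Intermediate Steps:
Q = 1/240 (Q = 3/(-4 + 724) = 3/720 = 3*(1/720) = 1/240 ≈ 0.0041667)
(1977256 + Q) + (125 + (-359 + 318)/(329 + 400))*(-799) = (1977256 + 1/240) + (125 + (-359 + 318)/(329 + 400))*(-799) = 474541441/240 + (125 - 41/729)*(-799) = 474541441/240 + (91084/729)*(-799) = 474541441/240 - 72776116/729 = 109491480883/58320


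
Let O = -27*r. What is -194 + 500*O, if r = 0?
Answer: -194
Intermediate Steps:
O = 0 (O = -27*0 = 0)
-194 + 500*O = -194 + 500*0 = -194 + 0 = -194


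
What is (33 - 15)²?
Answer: 324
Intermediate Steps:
(33 - 15)² = 18² = 324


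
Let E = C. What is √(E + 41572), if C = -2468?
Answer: 8*√611 ≈ 197.75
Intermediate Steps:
E = -2468
√(E + 41572) = √(-2468 + 41572) = √39104 = 8*√611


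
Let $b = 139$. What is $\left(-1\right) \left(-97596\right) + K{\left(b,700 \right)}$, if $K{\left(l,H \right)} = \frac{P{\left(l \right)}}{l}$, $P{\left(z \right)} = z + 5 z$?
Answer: $97602$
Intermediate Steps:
$P{\left(z \right)} = 6 z$
$K{\left(l,H \right)} = 6$ ($K{\left(l,H \right)} = \frac{6 l}{l} = 6$)
$\left(-1\right) \left(-97596\right) + K{\left(b,700 \right)} = \left(-1\right) \left(-97596\right) + 6 = 97596 + 6 = 97602$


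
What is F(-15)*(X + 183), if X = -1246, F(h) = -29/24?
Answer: 30827/24 ≈ 1284.5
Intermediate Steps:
F(h) = -29/24 (F(h) = -29*1/24 = -29/24)
F(-15)*(X + 183) = -29*(-1246 + 183)/24 = -29/24*(-1063) = 30827/24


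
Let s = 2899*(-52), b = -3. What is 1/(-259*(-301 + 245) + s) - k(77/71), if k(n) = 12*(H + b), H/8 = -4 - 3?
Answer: 96460751/136244 ≈ 708.00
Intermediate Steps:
s = -150748
H = -56 (H = 8*(-4 - 3) = 8*(-7) = -56)
k(n) = -708 (k(n) = 12*(-56 - 3) = 12*(-59) = -708)
1/(-259*(-301 + 245) + s) - k(77/71) = 1/(-259*(-301 + 245) - 150748) - 1*(-708) = 1/(-259*(-56) - 150748) + 708 = 1/(14504 - 150748) + 708 = 1/(-136244) + 708 = -1/136244 + 708 = 96460751/136244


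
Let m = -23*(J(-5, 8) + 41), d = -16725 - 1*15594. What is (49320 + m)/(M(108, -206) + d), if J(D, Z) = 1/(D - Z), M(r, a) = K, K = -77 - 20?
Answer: -157231/105352 ≈ -1.4924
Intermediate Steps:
K = -97
M(r, a) = -97
d = -32319 (d = -16725 - 15594 = -32319)
m = -12236/13 (m = -23*(1/(-5 - 1*8) + 41) = -23*(1/(-5 - 8) + 41) = -23*(1/(-13) + 41) = -23*(-1/13 + 41) = -23*532/13 = -12236/13 ≈ -941.23)
(49320 + m)/(M(108, -206) + d) = (49320 - 12236/13)/(-97 - 32319) = (628924/13)/(-32416) = (628924/13)*(-1/32416) = -157231/105352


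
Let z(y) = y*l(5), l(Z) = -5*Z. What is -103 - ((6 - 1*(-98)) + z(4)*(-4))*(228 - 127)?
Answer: -51007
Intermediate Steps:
z(y) = -25*y (z(y) = y*(-5*5) = y*(-25) = -25*y)
-103 - ((6 - 1*(-98)) + z(4)*(-4))*(228 - 127) = -103 - ((6 - 1*(-98)) - 25*4*(-4))*(228 - 127) = -103 - ((6 + 98) - 100*(-4))*101 = -103 - (104 + 400)*101 = -103 - 504*101 = -103 - 1*50904 = -103 - 50904 = -51007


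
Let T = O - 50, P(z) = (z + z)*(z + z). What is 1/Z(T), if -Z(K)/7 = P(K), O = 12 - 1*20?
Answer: -1/94192 ≈ -1.0617e-5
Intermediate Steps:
O = -8 (O = 12 - 20 = -8)
P(z) = 4*z² (P(z) = (2*z)*(2*z) = 4*z²)
T = -58 (T = -8 - 50 = -58)
Z(K) = -28*K²
1/Z(T) = 1/(-28*(-58)²) = 1/(-28*3364) = 1/(-94192) = -1/94192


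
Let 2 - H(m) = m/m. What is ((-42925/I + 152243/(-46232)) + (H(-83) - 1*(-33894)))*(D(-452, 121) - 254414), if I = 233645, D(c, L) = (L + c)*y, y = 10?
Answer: -4717534981596688683/540093782 ≈ -8.7347e+9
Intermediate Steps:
D(c, L) = 10*L + 10*c (D(c, L) = (L + c)*10 = 10*L + 10*c)
H(m) = 1 (H(m) = 2 - m/m = 2 - 1*1 = 2 - 1 = 1)
((-42925/I + 152243/(-46232)) + (H(-83) - 1*(-33894)))*(D(-452, 121) - 254414) = ((-42925/233645 + 152243/(-46232)) + (1 - 1*(-33894)))*((10*121 + 10*(-452)) - 254414) = ((-42925*1/233645 + 152243*(-1/46232)) + (1 + 33894))*((1210 - 4520) - 254414) = ((-8585/46729 - 152243/46232) + 33895)*(-3310 - 254414) = (-7511064867/2160375128 + 33895)*(-257724) = (73218403898693/2160375128)*(-257724) = -4717534981596688683/540093782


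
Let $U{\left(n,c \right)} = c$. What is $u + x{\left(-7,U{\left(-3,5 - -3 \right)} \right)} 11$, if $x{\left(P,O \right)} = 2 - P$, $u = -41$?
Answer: $58$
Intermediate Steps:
$u + x{\left(-7,U{\left(-3,5 - -3 \right)} \right)} 11 = -41 + \left(2 - -7\right) 11 = -41 + \left(2 + 7\right) 11 = -41 + 9 \cdot 11 = -41 + 99 = 58$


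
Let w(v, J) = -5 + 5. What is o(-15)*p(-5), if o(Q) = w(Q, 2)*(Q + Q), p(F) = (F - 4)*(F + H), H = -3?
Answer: 0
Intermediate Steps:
w(v, J) = 0
p(F) = (-4 + F)*(-3 + F) (p(F) = (F - 4)*(F - 3) = (-4 + F)*(-3 + F))
o(Q) = 0 (o(Q) = 0*(Q + Q) = 0*(2*Q) = 0)
o(-15)*p(-5) = 0*(12 + (-5)**2 - 7*(-5)) = 0*(12 + 25 + 35) = 0*72 = 0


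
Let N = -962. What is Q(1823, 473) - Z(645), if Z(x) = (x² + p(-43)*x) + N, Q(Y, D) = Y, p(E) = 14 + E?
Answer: -394535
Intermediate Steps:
Z(x) = -962 + x² - 29*x (Z(x) = (x² + (14 - 43)*x) - 962 = (x² - 29*x) - 962 = -962 + x² - 29*x)
Q(1823, 473) - Z(645) = 1823 - (-962 + 645² - 29*645) = 1823 - (-962 + 416025 - 18705) = 1823 - 1*396358 = 1823 - 396358 = -394535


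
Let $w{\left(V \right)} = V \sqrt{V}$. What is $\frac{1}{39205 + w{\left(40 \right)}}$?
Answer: $\frac{7841}{307393605} - \frac{16 \sqrt{10}}{307393605} \approx 2.5343 \cdot 10^{-5}$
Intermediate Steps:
$w{\left(V \right)} = V^{\frac{3}{2}}$
$\frac{1}{39205 + w{\left(40 \right)}} = \frac{1}{39205 + 40^{\frac{3}{2}}} = \frac{1}{39205 + 80 \sqrt{10}}$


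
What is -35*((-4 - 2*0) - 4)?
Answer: 280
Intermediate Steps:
-35*((-4 - 2*0) - 4) = -35*((-4 + 0) - 4) = -35*(-4 - 4) = -35*(-8) = 280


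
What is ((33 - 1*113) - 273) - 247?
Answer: -600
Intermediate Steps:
((33 - 1*113) - 273) - 247 = ((33 - 113) - 273) - 247 = (-80 - 273) - 247 = -353 - 247 = -600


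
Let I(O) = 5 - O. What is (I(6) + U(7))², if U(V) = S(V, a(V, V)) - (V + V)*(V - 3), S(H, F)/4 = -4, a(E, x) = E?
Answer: 5329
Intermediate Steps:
S(H, F) = -16 (S(H, F) = 4*(-4) = -16)
U(V) = -16 - 2*V*(-3 + V) (U(V) = -16 - (V + V)*(V - 3) = -16 - 2*V*(-3 + V))
(I(6) + U(7))² = ((5 - 1*6) + (-16 - 2*7² + 6*7))² = ((5 - 6) + (-16 - 2*49 + 42))² = (-1 + (-16 - 98 + 42))² = (-1 - 72)² = (-73)² = 5329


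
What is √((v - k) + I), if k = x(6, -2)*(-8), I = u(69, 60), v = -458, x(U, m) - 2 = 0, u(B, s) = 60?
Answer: I*√382 ≈ 19.545*I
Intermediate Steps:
x(U, m) = 2 (x(U, m) = 2 + 0 = 2)
I = 60
k = -16 (k = 2*(-8) = -16)
√((v - k) + I) = √((-458 - 1*(-16)) + 60) = √((-458 + 16) + 60) = √(-442 + 60) = √(-382) = I*√382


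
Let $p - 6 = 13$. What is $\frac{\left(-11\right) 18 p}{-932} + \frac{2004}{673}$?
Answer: $\frac{2199777}{313618} \approx 7.0142$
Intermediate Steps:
$p = 19$ ($p = 6 + 13 = 19$)
$\frac{\left(-11\right) 18 p}{-932} + \frac{2004}{673} = \frac{\left(-11\right) 18 \cdot 19}{-932} + \frac{2004}{673} = \left(-198\right) 19 \left(- \frac{1}{932}\right) + 2004 \cdot \frac{1}{673} = \left(-3762\right) \left(- \frac{1}{932}\right) + \frac{2004}{673} = \frac{1881}{466} + \frac{2004}{673} = \frac{2199777}{313618}$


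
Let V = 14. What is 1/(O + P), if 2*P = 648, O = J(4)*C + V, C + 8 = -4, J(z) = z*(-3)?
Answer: 1/482 ≈ 0.0020747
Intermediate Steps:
J(z) = -3*z
C = -12 (C = -8 - 4 = -12)
O = 158 (O = -3*4*(-12) + 14 = -12*(-12) + 14 = 144 + 14 = 158)
P = 324 (P = (½)*648 = 324)
1/(O + P) = 1/(158 + 324) = 1/482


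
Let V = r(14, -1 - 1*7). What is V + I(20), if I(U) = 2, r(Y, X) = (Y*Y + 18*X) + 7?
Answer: 61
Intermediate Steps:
r(Y, X) = 7 + Y**2 + 18*X (r(Y, X) = (Y**2 + 18*X) + 7 = 7 + Y**2 + 18*X)
V = 59 (V = 7 + 14**2 + 18*(-1 - 1*7) = 7 + 196 + 18*(-1 - 7) = 7 + 196 + 18*(-8) = 7 + 196 - 144 = 59)
V + I(20) = 59 + 2 = 61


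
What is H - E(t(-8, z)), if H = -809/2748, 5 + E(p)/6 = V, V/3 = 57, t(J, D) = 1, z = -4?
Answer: -2737817/2748 ≈ -996.29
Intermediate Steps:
V = 171 (V = 3*57 = 171)
E(p) = 996 (E(p) = -30 + 6*171 = -30 + 1026 = 996)
H = -809/2748 (H = -809*1/2748 = -809/2748 ≈ -0.29440)
H - E(t(-8, z)) = -809/2748 - 1*996 = -809/2748 - 996 = -2737817/2748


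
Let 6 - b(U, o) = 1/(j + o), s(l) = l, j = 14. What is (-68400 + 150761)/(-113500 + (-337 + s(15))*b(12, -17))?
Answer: -247083/346618 ≈ -0.71284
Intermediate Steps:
b(U, o) = 6 - 1/(14 + o)
(-68400 + 150761)/(-113500 + (-337 + s(15))*b(12, -17)) = (-68400 + 150761)/(-113500 + (-337 + 15)*((83 + 6*(-17))/(14 - 17))) = 82361/(-113500 - 322*(83 - 102)/(-3)) = 82361/(-113500 - (-322)*(-19)/3) = 82361/(-113500 - 322*19/3) = 82361/(-113500 - 6118/3) = 82361/(-346618/3) = 82361*(-3/346618) = -247083/346618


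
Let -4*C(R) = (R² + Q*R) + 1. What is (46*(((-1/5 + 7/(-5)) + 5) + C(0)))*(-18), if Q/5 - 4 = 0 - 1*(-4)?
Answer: -13041/5 ≈ -2608.2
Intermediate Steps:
Q = 40 (Q = 20 + 5*(0 - 1*(-4)) = 20 + 5*(0 + 4) = 20 + 5*4 = 20 + 20 = 40)
C(R) = -¼ - 10*R - R²/4 (C(R) = -((R² + 40*R) + 1)/4 = -(1 + R² + 40*R)/4 = -¼ - 10*R - R²/4)
(46*(((-1/5 + 7/(-5)) + 5) + C(0)))*(-18) = (46*(((-1/5 + 7/(-5)) + 5) + (-¼ - 10*0 - ¼*0²)))*(-18) = (46*(((-1*⅕ + 7*(-⅕)) + 5) + (-¼ + 0 - ¼*0)))*(-18) = (46*(((-⅕ - 7/5) + 5) + (-¼ + 0 + 0)))*(-18) = (46*((-8/5 + 5) - ¼))*(-18) = (46*(17/5 - ¼))*(-18) = (46*(63/20))*(-18) = (1449/10)*(-18) = -13041/5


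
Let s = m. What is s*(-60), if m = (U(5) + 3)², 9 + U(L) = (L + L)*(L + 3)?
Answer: -328560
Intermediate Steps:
U(L) = -9 + 2*L*(3 + L) (U(L) = -9 + (L + L)*(L + 3) = -9 + (2*L)*(3 + L) = -9 + 2*L*(3 + L))
m = 5476 (m = ((-9 + 2*5² + 6*5) + 3)² = ((-9 + 2*25 + 30) + 3)² = ((-9 + 50 + 30) + 3)² = (71 + 3)² = 74² = 5476)
s = 5476
s*(-60) = 5476*(-60) = -328560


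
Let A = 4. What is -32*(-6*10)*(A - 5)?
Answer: -1920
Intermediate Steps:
-32*(-6*10)*(A - 5) = -32*(-6*10)*(4 - 5) = -(-1920)*(-1) = -32*60 = -1920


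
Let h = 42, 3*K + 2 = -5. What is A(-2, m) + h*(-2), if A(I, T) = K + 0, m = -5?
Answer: -259/3 ≈ -86.333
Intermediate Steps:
K = -7/3 (K = -⅔ + (⅓)*(-5) = -⅔ - 5/3 = -7/3 ≈ -2.3333)
A(I, T) = -7/3 (A(I, T) = -7/3 + 0 = -7/3)
A(-2, m) + h*(-2) = -7/3 + 42*(-2) = -7/3 - 84 = -259/3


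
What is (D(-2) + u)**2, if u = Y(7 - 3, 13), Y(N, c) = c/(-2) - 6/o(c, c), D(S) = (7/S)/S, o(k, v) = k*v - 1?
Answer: 4489/196 ≈ 22.903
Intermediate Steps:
o(k, v) = -1 + k*v
D(S) = 7/S**2
Y(N, c) = -6/(-1 + c**2) - c/2 (Y(N, c) = c/(-2) - 6/(-1 + c*c) = c*(-1/2) - 6/(-1 + c**2) = -c/2 - 6/(-1 + c**2) = -6/(-1 + c**2) - c/2)
u = -183/28 (u = (-12 + 13 - 1*13**3)/(2*(-1 + 13**2)) = (-12 + 13 - 1*2197)/(2*(-1 + 169)) = (1/2)*(-12 + 13 - 2197)/168 = (1/2)*(1/168)*(-2196) = -183/28 ≈ -6.5357)
(D(-2) + u)**2 = (7/(-2)**2 - 183/28)**2 = (7*(1/4) - 183/28)**2 = (7/4 - 183/28)**2 = (-67/14)**2 = 4489/196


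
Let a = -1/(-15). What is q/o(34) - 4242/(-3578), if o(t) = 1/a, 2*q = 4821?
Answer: 2896133/17890 ≈ 161.89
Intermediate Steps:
q = 4821/2 (q = (1/2)*4821 = 4821/2 ≈ 2410.5)
a = 1/15 (a = -1*(-1/15) = 1/15 ≈ 0.066667)
o(t) = 15 (o(t) = 1/(1/15) = 15)
q/o(34) - 4242/(-3578) = (4821/2)/15 - 4242/(-3578) = (4821/2)*(1/15) - 4242*(-1/3578) = 1607/10 + 2121/1789 = 2896133/17890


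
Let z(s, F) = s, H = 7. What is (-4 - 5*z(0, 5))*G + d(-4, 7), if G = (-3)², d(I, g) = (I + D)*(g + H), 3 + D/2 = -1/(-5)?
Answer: -852/5 ≈ -170.40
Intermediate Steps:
D = -28/5 (D = -6 + 2*(-1/(-5)) = -6 + 2*(-1*(-⅕)) = -6 + 2*(⅕) = -6 + ⅖ = -28/5 ≈ -5.6000)
d(I, g) = (7 + g)*(-28/5 + I) (d(I, g) = (I - 28/5)*(g + 7) = (-28/5 + I)*(7 + g) = (7 + g)*(-28/5 + I))
G = 9
(-4 - 5*z(0, 5))*G + d(-4, 7) = (-4 - 5*0)*9 + (-196/5 + 7*(-4) - 28/5*7 - 4*7) = (-4 + 0)*9 + (-196/5 - 28 - 196/5 - 28) = -4*9 - 672/5 = -36 - 672/5 = -852/5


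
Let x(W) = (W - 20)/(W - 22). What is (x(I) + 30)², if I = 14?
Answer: 15129/16 ≈ 945.56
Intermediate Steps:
x(W) = (-20 + W)/(-22 + W)
(x(I) + 30)² = ((-20 + 14)/(-22 + 14) + 30)² = (-6/(-8) + 30)² = (-⅛*(-6) + 30)² = (¾ + 30)² = (123/4)² = 15129/16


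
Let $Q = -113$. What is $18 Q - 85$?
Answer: $-2119$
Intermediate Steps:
$18 Q - 85 = 18 \left(-113\right) - 85 = -2034 - 85 = -2119$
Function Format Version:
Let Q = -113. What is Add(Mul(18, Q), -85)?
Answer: -2119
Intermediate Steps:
Add(Mul(18, Q), -85) = Add(Mul(18, -113), -85) = Add(-2034, -85) = -2119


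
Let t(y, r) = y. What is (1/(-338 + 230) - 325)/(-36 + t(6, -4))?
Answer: 35101/3240 ≈ 10.834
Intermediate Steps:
(1/(-338 + 230) - 325)/(-36 + t(6, -4)) = (1/(-338 + 230) - 325)/(-36 + 6) = (1/(-108) - 325)/(-30) = (-1/108 - 325)*(-1/30) = -35101/108*(-1/30) = 35101/3240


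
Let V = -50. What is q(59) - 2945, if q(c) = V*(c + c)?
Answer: -8845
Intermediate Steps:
q(c) = -100*c (q(c) = -50*(c + c) = -100*c)
q(59) - 2945 = -100*59 - 2945 = -5900 - 2945 = -8845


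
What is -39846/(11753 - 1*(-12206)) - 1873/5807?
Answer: -276260929/139129913 ≈ -1.9856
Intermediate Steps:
-39846/(11753 - 1*(-12206)) - 1873/5807 = -39846/(11753 + 12206) - 1873*1/5807 = -39846/23959 - 1873/5807 = -276260929/139129913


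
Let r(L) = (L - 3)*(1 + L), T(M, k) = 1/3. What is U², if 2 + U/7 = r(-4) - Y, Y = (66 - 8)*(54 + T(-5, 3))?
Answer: 4326876841/9 ≈ 4.8076e+8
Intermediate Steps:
T(M, k) = ⅓
Y = 9454/3 (Y = (66 - 8)*(54 + ⅓) = 58*(163/3) = 9454/3 ≈ 3151.3)
r(L) = (1 + L)*(-3 + L) (r(L) = (-3 + L)*(1 + L) = (1 + L)*(-3 + L))
U = -65779/3 (U = -14 + 7*((-3 + (-4)² - 2*(-4)) - 1*9454/3) = -14 + 7*((-3 + 16 + 8) - 9454/3) = -14 + 7*(21 - 9454/3) = -14 + 7*(-9391/3) = -14 - 65737/3 = -65779/3 ≈ -21926.)
U² = (-65779/3)² = 4326876841/9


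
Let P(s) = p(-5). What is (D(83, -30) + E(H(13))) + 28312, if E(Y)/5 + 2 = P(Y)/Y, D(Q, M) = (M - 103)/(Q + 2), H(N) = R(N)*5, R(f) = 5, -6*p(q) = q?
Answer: 14433307/510 ≈ 28301.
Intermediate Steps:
p(q) = -q/6
P(s) = ⅚ (P(s) = -⅙*(-5) = ⅚)
H(N) = 25 (H(N) = 5*5 = 25)
D(Q, M) = (-103 + M)/(2 + Q)
E(Y) = -10 + 25/(6*Y) (E(Y) = -10 + 5*(5/(6*Y)) = -10 + 25/(6*Y))
(D(83, -30) + E(H(13))) + 28312 = ((-103 - 30)/(2 + 83) + (-10 + (25/6)/25)) + 28312 = (-133/85 + (-10 + (25/6)*(1/25))) + 28312 = ((1/85)*(-133) + (-10 + ⅙)) + 28312 = (-133/85 - 59/6) + 28312 = -5813/510 + 28312 = 14433307/510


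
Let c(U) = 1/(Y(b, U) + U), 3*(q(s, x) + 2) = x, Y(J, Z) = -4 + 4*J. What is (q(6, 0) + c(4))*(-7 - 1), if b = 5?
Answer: 78/5 ≈ 15.600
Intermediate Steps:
q(s, x) = -2 + x/3
c(U) = 1/(16 + U) (c(U) = 1/((-4 + 4*5) + U) = 1/((-4 + 20) + U) = 1/(16 + U))
(q(6, 0) + c(4))*(-7 - 1) = ((-2 + (⅓)*0) + 1/(16 + 4))*(-7 - 1) = ((-2 + 0) + 1/20)*(-8) = (-2 + 1/20)*(-8) = -39/20*(-8) = 78/5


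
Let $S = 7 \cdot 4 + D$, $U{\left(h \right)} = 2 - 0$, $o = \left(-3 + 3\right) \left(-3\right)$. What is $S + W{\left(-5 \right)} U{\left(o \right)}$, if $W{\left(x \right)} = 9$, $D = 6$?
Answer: $52$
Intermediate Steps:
$o = 0$ ($o = 0 \left(-3\right) = 0$)
$U{\left(h \right)} = 2$ ($U{\left(h \right)} = 2 + 0 = 2$)
$S = 34$ ($S = 7 \cdot 4 + 6 = 28 + 6 = 34$)
$S + W{\left(-5 \right)} U{\left(o \right)} = 34 + 9 \cdot 2 = 34 + 18 = 52$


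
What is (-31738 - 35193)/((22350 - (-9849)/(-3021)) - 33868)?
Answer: 67399517/11601909 ≈ 5.8093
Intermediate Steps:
(-31738 - 35193)/((22350 - (-9849)/(-3021)) - 33868) = -66931/((22350 - (-9849)*(-1)/3021) - 33868) = -66931/((22350 - 1*3283/1007) - 33868) = -66931/((22350 - 3283/1007) - 33868) = -66931/(22503167/1007 - 33868) = -66931/(-11601909/1007) = -66931*(-1007/11601909) = 67399517/11601909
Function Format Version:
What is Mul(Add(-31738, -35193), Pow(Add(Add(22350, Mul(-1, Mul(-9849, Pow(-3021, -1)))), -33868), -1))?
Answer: Rational(67399517, 11601909) ≈ 5.8093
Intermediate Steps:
Mul(Add(-31738, -35193), Pow(Add(Add(22350, Mul(-1, Mul(-9849, Pow(-3021, -1)))), -33868), -1)) = Mul(-66931, Pow(Add(Add(22350, Mul(-1, Mul(-9849, Rational(-1, 3021)))), -33868), -1)) = Mul(-66931, Pow(Add(Add(22350, Mul(-1, Rational(3283, 1007))), -33868), -1)) = Mul(-66931, Pow(Add(Add(22350, Rational(-3283, 1007)), -33868), -1)) = Mul(-66931, Pow(Add(Rational(22503167, 1007), -33868), -1)) = Mul(-66931, Pow(Rational(-11601909, 1007), -1)) = Mul(-66931, Rational(-1007, 11601909)) = Rational(67399517, 11601909)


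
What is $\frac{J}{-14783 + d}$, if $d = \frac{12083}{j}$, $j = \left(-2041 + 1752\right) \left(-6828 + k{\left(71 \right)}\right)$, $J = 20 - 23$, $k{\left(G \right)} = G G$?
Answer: $\frac{1549329}{7634564786} \approx 0.00020294$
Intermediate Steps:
$k{\left(G \right)} = G^{2}$
$J = -3$
$j = 516443$ ($j = \left(-2041 + 1752\right) \left(-6828 + 71^{2}\right) = - 289 \left(-6828 + 5041\right) = \left(-289\right) \left(-1787\right) = 516443$)
$d = \frac{12083}{516443} \approx 0.023397$
$\frac{J}{-14783 + d} = \frac{1}{-14783 + \frac{12083}{516443}} \left(-3\right) = \frac{1}{- \frac{7634564786}{516443}} \left(-3\right) = \left(- \frac{516443}{7634564786}\right) \left(-3\right) = \frac{1549329}{7634564786}$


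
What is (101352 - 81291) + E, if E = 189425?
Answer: 209486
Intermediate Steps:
(101352 - 81291) + E = (101352 - 81291) + 189425 = 20061 + 189425 = 209486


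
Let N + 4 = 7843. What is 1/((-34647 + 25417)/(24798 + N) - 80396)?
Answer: -32637/2623893482 ≈ -1.2438e-5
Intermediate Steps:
N = 7839 (N = -4 + 7843 = 7839)
1/((-34647 + 25417)/(24798 + N) - 80396) = 1/((-34647 + 25417)/(24798 + 7839) - 80396) = 1/(-9230/32637 - 80396) = 1/(-2623893482/32637) = -32637/2623893482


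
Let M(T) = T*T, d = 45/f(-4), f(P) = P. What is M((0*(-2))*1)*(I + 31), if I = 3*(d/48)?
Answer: 0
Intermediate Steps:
d = -45/4 (d = 45/(-4) = 45*(-¼) = -45/4 ≈ -11.250)
M(T) = T²
I = -45/64 (I = 3*(-45/4/48) = 3*(-45/4*1/48) = 3*(-15/64) = -45/64 ≈ -0.70313)
M((0*(-2))*1)*(I + 31) = ((0*(-2))*1)²*(-45/64 + 31) = (0*1)²*(1939/64) = 0²*(1939/64) = 0*(1939/64) = 0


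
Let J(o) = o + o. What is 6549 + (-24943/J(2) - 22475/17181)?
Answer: 21437893/68724 ≈ 311.94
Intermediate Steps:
J(o) = 2*o
6549 + (-24943/J(2) - 22475/17181) = 6549 + (-24943/(2*2) - 22475/17181) = 6549 + (-24943/4 - 22475*1/17181) = 6549 + (-24943*1/4 - 22475/17181) = 6549 + (-24943/4 - 22475/17181) = 6549 - 428635583/68724 = 21437893/68724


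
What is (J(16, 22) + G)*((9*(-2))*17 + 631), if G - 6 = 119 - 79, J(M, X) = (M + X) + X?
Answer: 34450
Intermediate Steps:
J(M, X) = M + 2*X
G = 46 (G = 6 + (119 - 79) = 6 + 40 = 46)
(J(16, 22) + G)*((9*(-2))*17 + 631) = ((16 + 2*22) + 46)*((9*(-2))*17 + 631) = ((16 + 44) + 46)*(-18*17 + 631) = (60 + 46)*(-306 + 631) = 106*325 = 34450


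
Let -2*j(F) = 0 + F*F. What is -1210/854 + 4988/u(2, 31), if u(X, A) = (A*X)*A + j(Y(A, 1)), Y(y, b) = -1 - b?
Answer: 242069/204960 ≈ 1.1811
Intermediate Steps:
j(F) = -F²/2 (j(F) = -(0 + F*F)/2 = -(0 + F²)/2 = -F²/2)
u(X, A) = -2 + X*A² (u(X, A) = (A*X)*A - (-1 - 1*1)²/2 = X*A² - (-1 - 1)²/2 = X*A² - ½*(-2)² = X*A² - ½*4 = X*A² - 2 = -2 + X*A²)
-1210/854 + 4988/u(2, 31) = -1210/854 + 4988/(-2 + 2*31²) = -1210*1/854 + 4988/(-2 + 2*961) = -605/427 + 4988/(-2 + 1922) = -605/427 + 4988/1920 = -605/427 + 4988*(1/1920) = -605/427 + 1247/480 = 242069/204960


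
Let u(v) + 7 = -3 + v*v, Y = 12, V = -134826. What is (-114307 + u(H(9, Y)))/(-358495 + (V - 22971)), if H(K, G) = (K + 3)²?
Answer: 93581/516292 ≈ 0.18126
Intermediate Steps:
H(K, G) = (3 + K)²
u(v) = -10 + v² (u(v) = -7 + (-3 + v*v) = -7 + (-3 + v²) = -10 + v²)
(-114307 + u(H(9, Y)))/(-358495 + (V - 22971)) = (-114307 + (-10 + ((3 + 9)²)²))/(-358495 + (-134826 - 22971)) = (-114307 + (-10 + (12²)²))/(-358495 - 157797) = (-114307 + (-10 + 144²))/(-516292) = (-114307 + (-10 + 20736))*(-1/516292) = (-114307 + 20726)*(-1/516292) = -93581*(-1/516292) = 93581/516292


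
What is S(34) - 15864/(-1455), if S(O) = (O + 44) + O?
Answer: 59608/485 ≈ 122.90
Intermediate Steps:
S(O) = 44 + 2*O (S(O) = (44 + O) + O = 44 + 2*O)
S(34) - 15864/(-1455) = (44 + 2*34) - 15864/(-1455) = (44 + 68) - 15864*(-1/1455) = 112 + 5288/485 = 59608/485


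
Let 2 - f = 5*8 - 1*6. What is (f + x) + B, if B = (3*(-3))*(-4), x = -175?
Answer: -171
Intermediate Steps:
f = -32 (f = 2 - (5*8 - 1*6) = 2 - (40 - 6) = 2 - 1*34 = 2 - 34 = -32)
B = 36 (B = -9*(-4) = 36)
(f + x) + B = (-32 - 175) + 36 = -207 + 36 = -171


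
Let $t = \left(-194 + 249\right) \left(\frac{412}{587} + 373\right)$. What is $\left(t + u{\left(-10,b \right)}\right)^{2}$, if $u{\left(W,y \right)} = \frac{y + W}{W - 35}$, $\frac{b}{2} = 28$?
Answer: $\frac{294736526106194929}{697752225} \approx 4.2241 \cdot 10^{8}$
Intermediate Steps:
$t = \frac{12064965}{587}$ ($t = 55 \left(412 \cdot \frac{1}{587} + 373\right) = 55 \left(\frac{412}{587} + 373\right) = 55 \cdot \frac{219363}{587} = \frac{12064965}{587} \approx 20554.0$)
$b = 56$ ($b = 2 \cdot 28 = 56$)
$u{\left(W,y \right)} = \frac{W + y}{-35 + W}$
$\left(t + u{\left(-10,b \right)}\right)^{2} = \left(\frac{12064965}{587} + \frac{-10 + 56}{-35 - 10}\right)^{2} = \left(\frac{12064965}{587} + \frac{1}{-45} \cdot 46\right)^{2} = \left(\frac{12064965}{587} - \frac{46}{45}\right)^{2} = \left(\frac{542896423}{26415}\right)^{2} = \frac{294736526106194929}{697752225}$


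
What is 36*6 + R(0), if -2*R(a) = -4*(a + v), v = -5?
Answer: 206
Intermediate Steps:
R(a) = -10 + 2*a (R(a) = -(-2)*(a - 5) = -(-2)*(-5 + a) = -(20 - 4*a)/2 = -10 + 2*a)
36*6 + R(0) = 36*6 + (-10 + 2*0) = 216 + (-10 + 0) = 216 - 10 = 206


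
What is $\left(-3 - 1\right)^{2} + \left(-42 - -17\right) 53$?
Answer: $-1309$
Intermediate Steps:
$\left(-3 - 1\right)^{2} + \left(-42 - -17\right) 53 = \left(-4\right)^{2} + \left(-42 + 17\right) 53 = 16 - 1325 = -1309$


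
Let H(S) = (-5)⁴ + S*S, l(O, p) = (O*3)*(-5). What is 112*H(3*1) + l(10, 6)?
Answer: 70858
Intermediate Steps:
l(O, p) = -15*O (l(O, p) = (3*O)*(-5) = -15*O)
H(S) = 625 + S²
112*H(3*1) + l(10, 6) = 112*(625 + (3*1)²) - 15*10 = 112*(625 + 3²) - 150 = 112*(625 + 9) - 150 = 112*634 - 150 = 71008 - 150 = 70858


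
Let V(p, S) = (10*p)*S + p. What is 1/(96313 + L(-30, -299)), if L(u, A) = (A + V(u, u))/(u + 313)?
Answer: 283/27265250 ≈ 1.0380e-5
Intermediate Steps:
V(p, S) = p + 10*S*p (V(p, S) = 10*S*p + p = p + 10*S*p)
L(u, A) = (A + u*(1 + 10*u))/(313 + u) (L(u, A) = (A + u*(1 + 10*u))/(u + 313) = (A + u*(1 + 10*u))/(313 + u))
1/(96313 + L(-30, -299)) = 1/(96313 + (-299 - 30*(1 + 10*(-30)))/(313 - 30)) = 1/(96313 + (-299 - 30*(1 - 300))/283) = 1/(96313 + (-299 - 30*(-299))/283) = 1/(96313 + (-299 + 8970)/283) = 1/(96313 + (1/283)*8671) = 1/(96313 + 8671/283) = 1/(27265250/283) = 283/27265250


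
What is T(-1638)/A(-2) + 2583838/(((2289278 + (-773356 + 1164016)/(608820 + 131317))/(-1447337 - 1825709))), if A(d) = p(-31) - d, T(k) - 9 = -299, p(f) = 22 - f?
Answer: -34426495468387988552/9319088579603 ≈ -3.6942e+6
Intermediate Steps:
T(k) = -290 (T(k) = 9 - 299 = -290)
A(d) = 53 - d (A(d) = (22 - 1*(-31)) - d = (22 + 31) - d = 53 - d)
T(-1638)/A(-2) + 2583838/(((2289278 + (-773356 + 1164016)/(608820 + 131317))/(-1447337 - 1825709))) = -290/(53 - 1*(-2)) + 2583838/(((2289278 + (-773356 + 1164016)/(608820 + 131317))/(-1447337 - 1825709))) = -290/(53 + 2) + 2583838/(((2289278 + 390660/740137)/(-3273046))) = -290/55 + 2583838/(((2289278 + 390660*(1/740137))*(-1/3273046))) = -290*1/55 + 2583838/(((2289278 + 390660/740137)*(-1/3273046))) = -58/11 + 2583838/(((1694379741746/740137)*(-1/3273046))) = -58/11 + 2583838/(-847189870873/1211251223651) = -58/11 + 2583838*(-1211251223651/847189870873) = -58/11 - 3129676939215952538/847189870873 = -34426495468387988552/9319088579603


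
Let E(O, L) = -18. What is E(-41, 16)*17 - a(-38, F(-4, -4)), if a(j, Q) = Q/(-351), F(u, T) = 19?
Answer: -107387/351 ≈ -305.95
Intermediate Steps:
a(j, Q) = -Q/351 (a(j, Q) = Q*(-1/351) = -Q/351)
E(-41, 16)*17 - a(-38, F(-4, -4)) = -18*17 - (-1)*19/351 = -306 - 1*(-19/351) = -306 + 19/351 = -107387/351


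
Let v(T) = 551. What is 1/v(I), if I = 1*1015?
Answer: 1/551 ≈ 0.0018149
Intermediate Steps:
I = 1015
1/v(I) = 1/551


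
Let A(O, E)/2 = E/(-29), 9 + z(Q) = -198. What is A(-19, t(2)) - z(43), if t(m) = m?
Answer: 5999/29 ≈ 206.86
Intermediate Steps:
z(Q) = -207 (z(Q) = -9 - 198 = -207)
A(O, E) = -2*E/29 (A(O, E) = 2*(E/(-29)) = 2*(E*(-1/29)) = 2*(-E/29) = -2*E/29)
A(-19, t(2)) - z(43) = -2/29*2 - 1*(-207) = -4/29 + 207 = 5999/29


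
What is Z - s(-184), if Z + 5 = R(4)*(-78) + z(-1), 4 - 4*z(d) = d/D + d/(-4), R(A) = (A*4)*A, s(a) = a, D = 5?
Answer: -384961/80 ≈ -4812.0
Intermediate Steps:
R(A) = 4*A² (R(A) = (4*A)*A = 4*A²)
z(d) = 1 + d/80 (z(d) = 1 - (d/5 + d/(-4))/4 = 1 - (d*(⅕) + d*(-¼))/4 = 1 - (d/5 - d/4)/4 = 1 - (-1)*d/80 = 1 + d/80)
Z = -399681/80 (Z = -5 + ((4*4²)*(-78) + (1 + (1/80)*(-1))) = -5 + ((4*16)*(-78) + (1 - 1/80)) = -5 + (64*(-78) + 79/80) = -5 + (-4992 + 79/80) = -5 - 399281/80 = -399681/80 ≈ -4996.0)
Z - s(-184) = -399681/80 - 1*(-184) = -399681/80 + 184 = -384961/80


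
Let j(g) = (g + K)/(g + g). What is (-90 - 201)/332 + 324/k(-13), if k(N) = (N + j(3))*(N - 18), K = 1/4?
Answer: -115647/3077308 ≈ -0.037581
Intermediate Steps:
K = ¼ (K = 1*(¼) = ¼ ≈ 0.25000)
j(g) = (¼ + g)/(2*g) (j(g) = (g + ¼)/(g + g) = (¼ + g)/((2*g)) = (¼ + g)*(1/(2*g)) = (¼ + g)/(2*g))
k(N) = (-18 + N)*(13/24 + N) (k(N) = (N + (⅛)*(1 + 4*3)/3)*(N - 18) = (N + (⅛)*(⅓)*(1 + 12))*(-18 + N) = (N + (⅛)*(⅓)*13)*(-18 + N) = (N + 13/24)*(-18 + N) = (13/24 + N)*(-18 + N) = (-18 + N)*(13/24 + N))
(-90 - 201)/332 + 324/k(-13) = (-90 - 201)/332 + 324/(-39/4 + (-13)² - 419/24*(-13)) = -291*1/332 + 324/(-39/4 + 169 + 5447/24) = -291/332 + 324/(9269/24) = -291/332 + 324*(24/9269) = -291/332 + 7776/9269 = -115647/3077308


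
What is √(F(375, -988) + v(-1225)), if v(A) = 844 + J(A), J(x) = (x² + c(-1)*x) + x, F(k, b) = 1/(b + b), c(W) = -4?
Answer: 3*√163248587138/988 ≈ 1226.8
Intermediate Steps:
F(k, b) = 1/(2*b)
J(x) = x² - 3*x (J(x) = (x² - 4*x) + x = x² - 3*x)
v(A) = 844 + A*(-3 + A)
√(F(375, -988) + v(-1225)) = √((½)/(-988) + (844 - 1225*(-3 - 1225))) = √((½)*(-1/988) + (844 - 1225*(-1228))) = √(-1/1976 + (844 + 1504300)) = √(-1/1976 + 1505144) = √(2974164543/1976) = 3*√163248587138/988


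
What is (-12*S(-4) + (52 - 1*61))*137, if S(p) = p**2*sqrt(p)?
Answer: -1233 - 52608*I ≈ -1233.0 - 52608.0*I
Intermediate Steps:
S(p) = p**(5/2)
(-12*S(-4) + (52 - 1*61))*137 = (-384*I + (52 - 1*61))*137 = (-384*I + (52 - 61))*137 = (-384*I - 9)*137 = (-9 - 384*I)*137 = -1233 - 52608*I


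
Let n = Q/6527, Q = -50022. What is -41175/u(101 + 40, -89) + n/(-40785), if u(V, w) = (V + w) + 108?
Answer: -730728609207/2839506080 ≈ -257.34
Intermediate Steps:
n = -50022/6527 ≈ -7.6639
u(V, w) = 108 + V + w
-41175/u(101 + 40, -89) + n/(-40785) = -41175/(108 + (101 + 40) - 89) - 50022/6527/(-40785) = -41175/(108 + 141 - 89) - 50022/6527*(-1/40785) = -41175/160 + 16674/88734565 = -41175*1/160 + 16674/88734565 = -8235/32 + 16674/88734565 = -730728609207/2839506080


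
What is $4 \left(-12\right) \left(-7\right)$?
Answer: $336$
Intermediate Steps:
$4 \left(-12\right) \left(-7\right) = \left(-48\right) \left(-7\right) = 336$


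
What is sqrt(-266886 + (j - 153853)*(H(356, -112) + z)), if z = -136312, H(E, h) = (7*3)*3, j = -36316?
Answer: sqrt(25910069195) ≈ 1.6097e+5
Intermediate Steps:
H(E, h) = 63 (H(E, h) = 21*3 = 63)
sqrt(-266886 + (j - 153853)*(H(356, -112) + z)) = sqrt(-266886 + (-36316 - 153853)*(63 - 136312)) = sqrt(-266886 - 190169*(-136249)) = sqrt(-266886 + 25910336081) = sqrt(25910069195)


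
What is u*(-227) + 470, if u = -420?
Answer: 95810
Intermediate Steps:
u*(-227) + 470 = -420*(-227) + 470 = 95340 + 470 = 95810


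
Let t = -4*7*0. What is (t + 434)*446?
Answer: 193564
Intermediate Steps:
t = 0 (t = -28*0 = 0)
(t + 434)*446 = (0 + 434)*446 = 434*446 = 193564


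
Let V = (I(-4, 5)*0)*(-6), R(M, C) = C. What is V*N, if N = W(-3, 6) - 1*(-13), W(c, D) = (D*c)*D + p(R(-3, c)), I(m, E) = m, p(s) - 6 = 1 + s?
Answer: 0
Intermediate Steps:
p(s) = 7 + s (p(s) = 6 + (1 + s) = 7 + s)
W(c, D) = 7 + c + c*D² (W(c, D) = (D*c)*D + (7 + c) = c*D² + (7 + c) = 7 + c + c*D²)
V = 0 (V = -4*0*(-6) = 0*(-6) = 0)
N = -91 (N = (7 - 3 - 3*6²) - 1*(-13) = (7 - 3 - 3*36) + 13 = (7 - 3 - 108) + 13 = -104 + 13 = -91)
V*N = 0*(-91) = 0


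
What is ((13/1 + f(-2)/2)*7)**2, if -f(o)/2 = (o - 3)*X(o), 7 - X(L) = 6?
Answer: 15876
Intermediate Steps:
X(L) = 1 (X(L) = 7 - 1*6 = 7 - 6 = 1)
f(o) = 6 - 2*o (f(o) = -2*(o - 3) = -2*(-3 + o) = 6 - 2*o)
((13/1 + f(-2)/2)*7)**2 = ((13/1 + (6 - 2*(-2))/2)*7)**2 = ((13*1 + (6 + 4)*(1/2))*7)**2 = ((13 + 10*(1/2))*7)**2 = ((13 + 5)*7)**2 = (18*7)**2 = 126**2 = 15876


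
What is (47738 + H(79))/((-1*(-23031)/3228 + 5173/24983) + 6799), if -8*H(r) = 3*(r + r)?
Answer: 183098033615/26138013333 ≈ 7.0051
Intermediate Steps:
H(r) = -3*r/4 (H(r) = -3*(r + r)/8 = -3*2*r/8 = -3*r/4)
(47738 + H(79))/((-1*(-23031)/3228 + 5173/24983) + 6799) = (47738 - ¾*79)/((-1*(-23031)/3228 + 5173/24983) + 6799) = (47738 - 237/4)/((23031*(1/3228) + 5173*(1/24983)) + 6799) = 190715/(4*((7677/1076 + 739/3569) + 6799)) = 190715/(4*(28194377/3840244 + 6799)) = 190715/(4*(26138013333/3840244)) = (190715/4)*(3840244/26138013333) = 183098033615/26138013333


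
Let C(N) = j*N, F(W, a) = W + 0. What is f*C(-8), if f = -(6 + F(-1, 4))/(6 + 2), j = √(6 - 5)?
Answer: 5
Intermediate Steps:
j = 1 (j = √1 = 1)
F(W, a) = W
C(N) = N (C(N) = 1*N = N)
f = -5/8 (f = -(6 - 1)/(6 + 2) = -5/8 ≈ -0.62500)
f*C(-8) = -5/8*(-8) = 5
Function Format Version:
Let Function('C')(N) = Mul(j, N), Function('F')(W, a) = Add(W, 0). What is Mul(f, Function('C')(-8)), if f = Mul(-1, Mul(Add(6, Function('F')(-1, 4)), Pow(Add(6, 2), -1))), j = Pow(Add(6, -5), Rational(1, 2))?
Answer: 5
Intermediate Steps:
j = 1 (j = Pow(1, Rational(1, 2)) = 1)
Function('F')(W, a) = W
Function('C')(N) = N (Function('C')(N) = Mul(1, N) = N)
f = Rational(-5, 8) (f = Mul(-1, Mul(Add(6, -1), Pow(Add(6, 2), -1))) = Mul(-1, Mul(5, Pow(8, -1))) = Mul(-1, Mul(5, Rational(1, 8))) = Mul(-1, Rational(5, 8)) = Rational(-5, 8) ≈ -0.62500)
Mul(f, Function('C')(-8)) = Mul(Rational(-5, 8), -8) = 5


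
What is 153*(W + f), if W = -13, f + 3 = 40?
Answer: 3672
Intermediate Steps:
f = 37 (f = -3 + 40 = 37)
153*(W + f) = 153*(-13 + 37) = 153*24 = 3672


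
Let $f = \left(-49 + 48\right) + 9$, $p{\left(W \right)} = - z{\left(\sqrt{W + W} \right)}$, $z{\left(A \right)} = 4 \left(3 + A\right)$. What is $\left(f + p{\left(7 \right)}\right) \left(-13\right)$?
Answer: $52 + 52 \sqrt{14} \approx 246.57$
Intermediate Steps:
$z{\left(A \right)} = 12 + 4 A$
$p{\left(W \right)} = -12 - 4 \sqrt{2} \sqrt{W}$ ($p{\left(W \right)} = - (12 + 4 \sqrt{W + W}) = - (12 + 4 \sqrt{2 W}) = - (12 + 4 \sqrt{2} \sqrt{W}) = -12 - 4 \sqrt{2} \sqrt{W}$)
$f = 8$ ($f = -1 + 9 = 8$)
$\left(f + p{\left(7 \right)}\right) \left(-13\right) = \left(8 - \left(12 + 4 \sqrt{2} \sqrt{7}\right)\right) \left(-13\right) = \left(8 - \left(12 + 4 \sqrt{14}\right)\right) \left(-13\right) = \left(-4 - 4 \sqrt{14}\right) \left(-13\right) = 52 + 52 \sqrt{14}$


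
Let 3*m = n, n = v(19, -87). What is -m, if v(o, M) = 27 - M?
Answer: -38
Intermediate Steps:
n = 114 (n = 27 - 1*(-87) = 27 + 87 = 114)
m = 38 (m = (⅓)*114 = 38)
-m = -1*38 = -38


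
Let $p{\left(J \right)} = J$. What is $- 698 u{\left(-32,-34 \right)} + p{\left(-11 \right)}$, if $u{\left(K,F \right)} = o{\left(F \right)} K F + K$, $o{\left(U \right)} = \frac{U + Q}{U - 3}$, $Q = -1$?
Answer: $- \frac{25753815}{37} \approx -6.9605 \cdot 10^{5}$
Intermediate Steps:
$o{\left(U \right)} = \frac{-1 + U}{-3 + U}$ ($o{\left(U \right)} = \frac{U - 1}{U - 3} = \frac{-1 + U}{-3 + U}$)
$u{\left(K,F \right)} = K + \frac{F K \left(-1 + F\right)}{-3 + F}$ ($u{\left(K,F \right)} = \frac{-1 + F}{-3 + F} K F + K = \frac{K \left(-1 + F\right)}{-3 + F} F + K = \frac{F K \left(-1 + F\right)}{-3 + F} + K = K + \frac{F K \left(-1 + F\right)}{-3 + F}$)
$- 698 u{\left(-32,-34 \right)} + p{\left(-11 \right)} = - 698 \left(- \frac{32 \left(-3 + \left(-34\right)^{2}\right)}{-3 - 34}\right) - 11 = - 698 \left(- \frac{32 \left(-3 + 1156\right)}{-37}\right) - 11 = - 698 \left(\left(-32\right) \left(- \frac{1}{37}\right) 1153\right) - 11 = \left(-698\right) \frac{36896}{37} - 11 = - \frac{25753408}{37} - 11 = - \frac{25753815}{37}$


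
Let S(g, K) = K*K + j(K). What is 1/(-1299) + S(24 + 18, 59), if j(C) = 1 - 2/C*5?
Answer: 266850913/76641 ≈ 3481.8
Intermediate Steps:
j(C) = 1 - 10/C
S(g, K) = K² + (-10 + K)/K (S(g, K) = K*K + (-10 + K)/K = K² + (-10 + K)/K)
1/(-1299) + S(24 + 18, 59) = 1/(-1299) + (-10 + 59 + 59³)/59 = -1/1299 + (-10 + 59 + 205379)/59 = -1/1299 + (1/59)*205428 = -1/1299 + 205428/59 = 266850913/76641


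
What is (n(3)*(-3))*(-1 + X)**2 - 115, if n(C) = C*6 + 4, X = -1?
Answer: -379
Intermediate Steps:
n(C) = 4 + 6*C (n(C) = 6*C + 4 = 4 + 6*C)
(n(3)*(-3))*(-1 + X)**2 - 115 = ((4 + 6*3)*(-3))*(-1 - 1)**2 - 115 = ((4 + 18)*(-3))*(-2)**2 - 115 = (22*(-3))*4 - 115 = -66*4 - 115 = -264 - 115 = -379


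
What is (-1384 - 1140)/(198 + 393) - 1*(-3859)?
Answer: 2278145/591 ≈ 3854.7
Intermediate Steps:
(-1384 - 1140)/(198 + 393) - 1*(-3859) = -2524/591 + 3859 = 2278145/591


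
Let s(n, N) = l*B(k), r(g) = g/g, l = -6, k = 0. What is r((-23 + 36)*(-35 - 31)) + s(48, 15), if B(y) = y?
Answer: 1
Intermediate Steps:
r(g) = 1
s(n, N) = 0 (s(n, N) = -6*0 = 0)
r((-23 + 36)*(-35 - 31)) + s(48, 15) = 1 + 0 = 1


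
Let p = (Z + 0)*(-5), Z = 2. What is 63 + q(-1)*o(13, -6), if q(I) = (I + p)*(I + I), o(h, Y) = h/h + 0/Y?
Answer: 85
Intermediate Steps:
o(h, Y) = 1 (o(h, Y) = 1 + 0 = 1)
p = -10 (p = (2 + 0)*(-5) = 2*(-5) = -10)
q(I) = 2*I*(-10 + I) (q(I) = (I - 10)*(I + I) = (-10 + I)*(2*I) = 2*I*(-10 + I))
63 + q(-1)*o(13, -6) = 63 + (2*(-1)*(-10 - 1))*1 = 63 + (2*(-1)*(-11))*1 = 63 + 22*1 = 63 + 22 = 85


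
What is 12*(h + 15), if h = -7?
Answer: 96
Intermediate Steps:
12*(h + 15) = 12*(-7 + 15) = 12*8 = 96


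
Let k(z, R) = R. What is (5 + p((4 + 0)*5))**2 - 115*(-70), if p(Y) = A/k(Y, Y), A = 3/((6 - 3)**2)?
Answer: 29070601/3600 ≈ 8075.2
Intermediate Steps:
A = 1/3 (A = 3/(3**2) = 3/9 = 3*(1/9) = 1/3 ≈ 0.33333)
p(Y) = 1/(3*Y)
(5 + p((4 + 0)*5))**2 - 115*(-70) = (5 + 1/(3*(((4 + 0)*5))))**2 - 115*(-70) = (5 + 1/(3*((4*5))))**2 + 8050 = (5 + (1/3)/20)**2 + 8050 = (5 + (1/3)*(1/20))**2 + 8050 = (5 + 1/60)**2 + 8050 = (301/60)**2 + 8050 = 90601/3600 + 8050 = 29070601/3600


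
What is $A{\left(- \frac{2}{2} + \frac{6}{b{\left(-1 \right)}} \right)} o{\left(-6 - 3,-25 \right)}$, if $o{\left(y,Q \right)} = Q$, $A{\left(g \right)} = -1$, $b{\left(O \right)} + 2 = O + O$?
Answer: $25$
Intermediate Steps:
$b{\left(O \right)} = -2 + 2 O$ ($b{\left(O \right)} = -2 + \left(O + O\right) = -2 + 2 O$)
$A{\left(- \frac{2}{2} + \frac{6}{b{\left(-1 \right)}} \right)} o{\left(-6 - 3,-25 \right)} = \left(-1\right) \left(-25\right) = 25$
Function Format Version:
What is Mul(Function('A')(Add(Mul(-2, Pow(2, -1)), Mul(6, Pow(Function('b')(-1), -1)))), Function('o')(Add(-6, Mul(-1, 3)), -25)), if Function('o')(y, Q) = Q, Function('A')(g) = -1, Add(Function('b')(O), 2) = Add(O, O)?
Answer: 25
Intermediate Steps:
Function('b')(O) = Add(-2, Mul(2, O)) (Function('b')(O) = Add(-2, Add(O, O)) = Add(-2, Mul(2, O)))
Mul(Function('A')(Add(Mul(-2, Pow(2, -1)), Mul(6, Pow(Function('b')(-1), -1)))), Function('o')(Add(-6, Mul(-1, 3)), -25)) = Mul(-1, -25) = 25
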